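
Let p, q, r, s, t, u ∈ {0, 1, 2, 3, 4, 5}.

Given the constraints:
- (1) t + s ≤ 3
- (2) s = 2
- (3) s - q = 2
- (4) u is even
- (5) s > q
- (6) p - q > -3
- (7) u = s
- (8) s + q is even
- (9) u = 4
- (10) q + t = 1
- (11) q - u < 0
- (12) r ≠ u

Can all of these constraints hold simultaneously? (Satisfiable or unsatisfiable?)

Unsatisfiable

Constraint 9 fixes u = 4 and constraint 2 fixes s = 2, but constraint 7 requires u = s. Since 4 ≠ 2, contradiction.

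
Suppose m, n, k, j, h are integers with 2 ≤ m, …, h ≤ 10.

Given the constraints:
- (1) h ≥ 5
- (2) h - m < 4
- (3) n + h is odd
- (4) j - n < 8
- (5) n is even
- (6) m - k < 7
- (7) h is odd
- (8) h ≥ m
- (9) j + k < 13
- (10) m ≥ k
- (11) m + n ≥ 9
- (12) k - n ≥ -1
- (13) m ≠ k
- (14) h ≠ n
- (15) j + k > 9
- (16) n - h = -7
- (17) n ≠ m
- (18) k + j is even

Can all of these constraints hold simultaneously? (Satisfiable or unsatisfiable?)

Take m = 8, n = 2, k = 2, j = 8, h = 9. Then constraint 2: h - m = 1; constraint 4: j - n = 6; constraint 6: m - k = 6, and every other listed constraint is also met.

Satisfiable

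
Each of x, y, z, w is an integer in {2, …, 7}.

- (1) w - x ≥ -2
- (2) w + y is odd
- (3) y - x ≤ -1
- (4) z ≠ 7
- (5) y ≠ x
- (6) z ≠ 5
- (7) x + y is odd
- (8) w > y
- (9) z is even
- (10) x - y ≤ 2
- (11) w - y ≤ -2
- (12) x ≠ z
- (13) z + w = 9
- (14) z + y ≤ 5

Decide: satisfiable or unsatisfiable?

Unsatisfiable

Constraints 1, 3, and 11 give y − w ≥ 2, w − x ≥ -2, x − y ≥ 1.
Adding all 3 inequalities: the left sides telescope to 0, and the right sides sum to 2 + (-2) + 1 = 1. So 0 ≥ 1, which is false.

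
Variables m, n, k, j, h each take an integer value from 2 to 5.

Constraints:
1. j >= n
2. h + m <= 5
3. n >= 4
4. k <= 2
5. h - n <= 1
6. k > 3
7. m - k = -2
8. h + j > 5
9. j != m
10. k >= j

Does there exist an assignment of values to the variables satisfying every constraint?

Unsatisfiable

From constraints 1 and 3: j ≥ n and n ≥ 4, so j ≥ 4. From constraints 4 and 10: j ≤ k and k ≤ 2, so j ≤ 2. But 2 < 4, so no value of j works.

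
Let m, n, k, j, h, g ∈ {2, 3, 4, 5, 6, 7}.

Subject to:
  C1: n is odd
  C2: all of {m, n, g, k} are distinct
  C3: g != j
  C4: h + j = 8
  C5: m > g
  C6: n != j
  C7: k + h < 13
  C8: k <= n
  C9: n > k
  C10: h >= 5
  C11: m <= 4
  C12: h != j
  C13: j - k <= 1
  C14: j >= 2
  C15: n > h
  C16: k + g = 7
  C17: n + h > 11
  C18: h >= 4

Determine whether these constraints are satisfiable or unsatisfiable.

Satisfiable

Setting (m, n, k, j, h, g) = (3, 7, 5, 3, 5, 2) satisfies everything: constraint 4: h + j = 8; constraint 7: k + h = 10, and the others follow.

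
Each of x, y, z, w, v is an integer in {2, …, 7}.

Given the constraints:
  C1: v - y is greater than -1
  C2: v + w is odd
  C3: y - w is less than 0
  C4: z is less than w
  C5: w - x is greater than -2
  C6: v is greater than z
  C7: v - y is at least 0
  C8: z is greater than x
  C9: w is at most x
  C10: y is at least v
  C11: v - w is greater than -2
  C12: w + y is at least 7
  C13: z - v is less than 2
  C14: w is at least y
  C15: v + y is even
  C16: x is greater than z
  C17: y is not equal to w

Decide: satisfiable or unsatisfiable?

Unsatisfiable

Constraints 6, 8, 9, 10, and 14 give z < v, v ≤ y, y ≤ w, w ≤ x, x < z. Chaining: z < v ≤ y ≤ w ≤ x < z, which forces z < z — impossible.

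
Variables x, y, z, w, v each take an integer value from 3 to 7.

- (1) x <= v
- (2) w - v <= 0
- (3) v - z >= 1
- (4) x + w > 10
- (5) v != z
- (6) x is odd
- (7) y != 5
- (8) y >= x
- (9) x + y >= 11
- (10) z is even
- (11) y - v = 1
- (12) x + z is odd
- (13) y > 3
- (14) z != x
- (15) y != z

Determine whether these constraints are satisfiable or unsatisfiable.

Satisfiable

Setting (x, y, z, w, v) = (5, 7, 4, 6, 6) satisfies everything: constraint 2: w - v = 0; constraint 3: v - z = 2; constraint 4: x + w = 11, and the others follow.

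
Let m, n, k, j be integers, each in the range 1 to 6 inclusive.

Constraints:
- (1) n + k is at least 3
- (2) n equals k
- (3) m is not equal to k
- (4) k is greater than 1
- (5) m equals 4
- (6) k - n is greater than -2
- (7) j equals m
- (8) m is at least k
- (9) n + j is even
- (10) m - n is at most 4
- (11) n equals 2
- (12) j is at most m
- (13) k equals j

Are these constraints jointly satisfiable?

Constraint 11 fixes n = 2 and constraint 5 fixes m = 4. Constraints 2, 7, and 13 give n = k = j = m, so n = m. But 2 ≠ 4 — contradiction.

Unsatisfiable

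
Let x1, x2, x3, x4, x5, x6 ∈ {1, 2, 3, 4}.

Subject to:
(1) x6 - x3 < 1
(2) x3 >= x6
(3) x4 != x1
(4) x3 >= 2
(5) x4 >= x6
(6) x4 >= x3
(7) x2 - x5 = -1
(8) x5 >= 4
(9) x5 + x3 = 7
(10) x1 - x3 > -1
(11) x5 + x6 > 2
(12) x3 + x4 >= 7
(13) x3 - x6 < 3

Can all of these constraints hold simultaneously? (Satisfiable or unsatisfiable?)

The assignment x1 = 3, x2 = 3, x3 = 3, x4 = 4, x5 = 4, x6 = 1 works:
  constraint 1 holds since x6 - x3 = -2.
  constraint 7 holds since x2 - x5 = -1.
  constraint 9 holds since x5 + x3 = 7.
The rest check out directly.

Satisfiable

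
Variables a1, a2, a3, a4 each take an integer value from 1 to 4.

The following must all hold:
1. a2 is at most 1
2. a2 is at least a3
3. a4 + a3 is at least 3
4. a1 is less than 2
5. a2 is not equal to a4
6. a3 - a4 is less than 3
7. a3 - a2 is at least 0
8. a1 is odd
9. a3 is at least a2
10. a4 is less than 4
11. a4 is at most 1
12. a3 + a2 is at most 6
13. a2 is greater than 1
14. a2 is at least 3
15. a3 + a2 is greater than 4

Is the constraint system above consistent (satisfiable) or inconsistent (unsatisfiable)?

From constraint 11: a4 ≤ 1. From constraints 1 and 2: a3 ≤ a2 ≤ 1. Hence a4 + a3 ≤ 2. But constraint 3 requires a4 + a3 ≥ 3, and 3 > 2. Contradiction.

Unsatisfiable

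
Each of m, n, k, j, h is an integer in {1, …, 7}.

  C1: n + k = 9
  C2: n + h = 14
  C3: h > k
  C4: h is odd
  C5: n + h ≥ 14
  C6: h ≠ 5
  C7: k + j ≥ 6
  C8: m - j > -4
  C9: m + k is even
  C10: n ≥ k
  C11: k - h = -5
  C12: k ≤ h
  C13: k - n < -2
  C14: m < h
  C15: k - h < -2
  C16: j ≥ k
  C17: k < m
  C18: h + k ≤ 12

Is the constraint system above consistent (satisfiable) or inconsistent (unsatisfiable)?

The assignment m = 4, n = 7, k = 2, j = 6, h = 7 works:
  constraint 1 holds since n + k = 9.
  constraint 2 holds since n + h = 14.
  constraint 5 holds since n + h = 14.
The rest check out directly.

Satisfiable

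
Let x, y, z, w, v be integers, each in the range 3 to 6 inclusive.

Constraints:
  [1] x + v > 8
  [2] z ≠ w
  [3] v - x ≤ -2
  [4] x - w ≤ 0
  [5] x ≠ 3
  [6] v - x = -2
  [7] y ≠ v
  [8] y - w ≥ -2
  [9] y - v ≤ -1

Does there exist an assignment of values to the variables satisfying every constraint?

Unsatisfiable

Constraints 3, 4, 8, and 9 give x − v ≥ 2, v − y ≥ 1, y − w ≥ -2, w − x ≥ 0.
Adding all 4 inequalities: the left sides telescope to 0, and the right sides sum to 2 + 1 + (-2) + 0 = 1. So 0 ≥ 1, which is false.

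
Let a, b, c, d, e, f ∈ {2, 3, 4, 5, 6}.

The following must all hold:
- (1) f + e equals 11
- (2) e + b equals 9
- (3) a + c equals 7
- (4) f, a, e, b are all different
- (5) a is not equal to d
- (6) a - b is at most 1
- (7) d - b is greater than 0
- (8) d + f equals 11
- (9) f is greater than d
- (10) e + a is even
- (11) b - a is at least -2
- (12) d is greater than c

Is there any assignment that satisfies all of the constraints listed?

Satisfiable

Try a = 3, b = 4, c = 4, d = 5, e = 5, f = 6.
Check constraint 1: f + e = 11; constraint 2: e + b = 9. The remaining constraints are straightforward to verify.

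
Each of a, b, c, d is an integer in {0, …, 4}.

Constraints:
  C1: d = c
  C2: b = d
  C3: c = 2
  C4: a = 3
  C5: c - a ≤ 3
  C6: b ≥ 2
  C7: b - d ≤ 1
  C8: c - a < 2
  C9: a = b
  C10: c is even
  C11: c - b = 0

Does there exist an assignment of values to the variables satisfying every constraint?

Constraint 4 fixes a = 3 and constraint 3 fixes c = 2. Constraints 1, 2, and 9 give a = b = d = c, so a = c. But 3 ≠ 2 — contradiction.

Unsatisfiable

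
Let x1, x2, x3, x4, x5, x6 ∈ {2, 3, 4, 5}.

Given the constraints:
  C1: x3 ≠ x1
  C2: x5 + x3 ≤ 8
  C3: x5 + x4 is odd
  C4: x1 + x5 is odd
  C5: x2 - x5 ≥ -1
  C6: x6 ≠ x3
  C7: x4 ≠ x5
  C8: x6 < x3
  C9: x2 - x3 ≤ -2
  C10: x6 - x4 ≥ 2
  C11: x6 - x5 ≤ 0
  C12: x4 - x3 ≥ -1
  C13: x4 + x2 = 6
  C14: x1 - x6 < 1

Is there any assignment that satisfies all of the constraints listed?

Constraints 5, 9, 10, 11, and 12 give x4 − x3 ≥ -1, x3 − x2 ≥ 2, x2 − x5 ≥ -1, x5 − x6 ≥ 0, x6 − x4 ≥ 2.
Adding all 5 inequalities: the left sides telescope to 0, and the right sides sum to (-1) + 2 + (-1) + 0 + 2 = 2. So 0 ≥ 2, which is false.

Unsatisfiable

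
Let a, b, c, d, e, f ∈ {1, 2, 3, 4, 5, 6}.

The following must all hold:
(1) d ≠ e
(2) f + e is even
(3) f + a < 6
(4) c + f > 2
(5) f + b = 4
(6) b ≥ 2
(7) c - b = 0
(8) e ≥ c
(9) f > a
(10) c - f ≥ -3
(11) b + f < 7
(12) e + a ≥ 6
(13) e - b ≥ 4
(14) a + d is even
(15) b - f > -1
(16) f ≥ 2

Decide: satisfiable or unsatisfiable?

The assignment a = 1, b = 2, c = 2, d = 1, e = 6, f = 2 works:
  constraint 3 holds since f + a = 3.
  constraint 4 holds since c + f = 4.
The rest check out directly.

Satisfiable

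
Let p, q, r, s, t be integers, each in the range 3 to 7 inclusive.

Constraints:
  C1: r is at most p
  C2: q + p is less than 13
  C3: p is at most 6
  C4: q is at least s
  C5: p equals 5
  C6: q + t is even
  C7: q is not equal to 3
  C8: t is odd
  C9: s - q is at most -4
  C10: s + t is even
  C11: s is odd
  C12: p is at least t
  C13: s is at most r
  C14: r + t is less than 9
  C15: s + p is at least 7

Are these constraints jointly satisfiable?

Satisfiable

Try p = 5, q = 7, r = 4, s = 3, t = 3.
Check constraint 2: q + p = 12; constraint 9: s - q = -4. The remaining constraints are straightforward to verify.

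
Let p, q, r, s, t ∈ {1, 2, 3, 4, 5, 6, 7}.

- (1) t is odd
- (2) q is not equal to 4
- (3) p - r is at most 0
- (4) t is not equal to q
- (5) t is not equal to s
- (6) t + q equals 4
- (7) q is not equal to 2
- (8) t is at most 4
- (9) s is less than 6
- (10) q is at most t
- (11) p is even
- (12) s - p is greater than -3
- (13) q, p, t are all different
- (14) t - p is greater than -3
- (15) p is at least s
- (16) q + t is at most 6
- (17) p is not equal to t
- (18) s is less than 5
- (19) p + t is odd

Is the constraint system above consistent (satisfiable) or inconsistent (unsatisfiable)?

Satisfiable

One satisfying assignment is p = 4, q = 1, r = 4, s = 2, t = 3.
For the less obvious constraints — constraint 3: p - r = 0; constraint 6: t + q = 4; constraint 12: s - p = -2 — and the others hold by inspection.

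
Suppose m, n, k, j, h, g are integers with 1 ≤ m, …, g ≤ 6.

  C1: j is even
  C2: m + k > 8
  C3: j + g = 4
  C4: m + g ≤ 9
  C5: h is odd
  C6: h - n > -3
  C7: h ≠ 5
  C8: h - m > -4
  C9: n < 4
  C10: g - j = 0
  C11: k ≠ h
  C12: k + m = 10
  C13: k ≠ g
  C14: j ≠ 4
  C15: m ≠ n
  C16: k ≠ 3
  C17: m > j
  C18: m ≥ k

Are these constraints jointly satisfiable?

Satisfiable

Setting (m, n, k, j, h, g) = (6, 3, 4, 2, 3, 2) satisfies everything: constraint 2: m + k = 10; constraint 3: j + g = 4, and the others follow.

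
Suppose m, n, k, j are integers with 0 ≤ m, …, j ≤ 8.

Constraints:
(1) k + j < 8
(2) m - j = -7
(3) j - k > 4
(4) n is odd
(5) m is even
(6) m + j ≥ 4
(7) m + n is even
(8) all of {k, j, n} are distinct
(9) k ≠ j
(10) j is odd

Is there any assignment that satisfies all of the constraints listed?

Constraint 5 makes m even and constraint 4 makes n odd, so m + n must be odd. Constraint 7 says m + n is even — contradiction.

Unsatisfiable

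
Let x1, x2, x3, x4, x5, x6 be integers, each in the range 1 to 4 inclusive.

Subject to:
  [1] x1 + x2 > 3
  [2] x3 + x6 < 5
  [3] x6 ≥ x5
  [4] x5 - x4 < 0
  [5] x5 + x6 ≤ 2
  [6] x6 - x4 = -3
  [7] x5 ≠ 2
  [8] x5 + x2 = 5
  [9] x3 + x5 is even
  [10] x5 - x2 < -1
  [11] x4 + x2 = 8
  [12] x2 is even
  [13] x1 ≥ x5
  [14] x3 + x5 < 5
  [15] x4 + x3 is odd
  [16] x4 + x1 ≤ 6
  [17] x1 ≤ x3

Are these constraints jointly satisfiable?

Satisfiable

The assignment x1 = 1, x2 = 4, x3 = 1, x4 = 4, x5 = 1, x6 = 1 works:
  constraint 1 holds since x1 + x2 = 5.
  constraint 2 holds since x3 + x6 = 2.
The rest check out directly.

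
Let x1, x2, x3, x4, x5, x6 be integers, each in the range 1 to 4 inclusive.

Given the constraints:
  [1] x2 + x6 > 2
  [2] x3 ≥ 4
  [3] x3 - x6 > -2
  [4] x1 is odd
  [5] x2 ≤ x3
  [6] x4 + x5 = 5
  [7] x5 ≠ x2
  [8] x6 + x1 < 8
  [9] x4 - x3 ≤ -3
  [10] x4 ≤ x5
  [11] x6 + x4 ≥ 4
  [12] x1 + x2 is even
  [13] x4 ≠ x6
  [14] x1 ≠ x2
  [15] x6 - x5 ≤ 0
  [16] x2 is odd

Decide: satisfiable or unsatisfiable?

Satisfiable

Setting (x1, x2, x3, x4, x5, x6) = (3, 1, 4, 1, 4, 3) satisfies everything: constraint 1: x2 + x6 = 4; constraint 3: x3 - x6 = 1, and the others follow.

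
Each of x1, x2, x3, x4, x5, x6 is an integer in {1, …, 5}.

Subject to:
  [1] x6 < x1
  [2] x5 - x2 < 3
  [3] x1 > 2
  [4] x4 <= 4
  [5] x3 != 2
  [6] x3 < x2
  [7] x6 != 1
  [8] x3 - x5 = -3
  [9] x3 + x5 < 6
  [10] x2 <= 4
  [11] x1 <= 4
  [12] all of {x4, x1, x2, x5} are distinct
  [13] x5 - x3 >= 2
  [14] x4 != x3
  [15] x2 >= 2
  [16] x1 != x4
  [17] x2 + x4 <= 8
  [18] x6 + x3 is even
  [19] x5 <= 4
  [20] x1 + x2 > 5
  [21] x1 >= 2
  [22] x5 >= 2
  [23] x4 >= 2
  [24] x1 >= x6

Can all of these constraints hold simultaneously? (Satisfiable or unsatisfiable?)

Constraints 4, 10, 11, 15, 19, 21, 22, and 23 confine each of x4, x1, x2, x5 to the 3 values {2, …, 4}.
Constraint 12 requires all 4 of them to be distinct, but only 3 values are available — impossible by the pigeonhole principle.

Unsatisfiable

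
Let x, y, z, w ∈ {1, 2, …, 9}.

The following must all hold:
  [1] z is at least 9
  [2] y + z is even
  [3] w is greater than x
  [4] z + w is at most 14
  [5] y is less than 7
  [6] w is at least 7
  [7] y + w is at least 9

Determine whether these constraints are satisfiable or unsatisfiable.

From constraint 1: z ≥ 9. From constraint 6: w ≥ 7. Hence z + w ≥ 16. But constraint 4 requires z + w ≤ 14, and 14 < 16. Contradiction.

Unsatisfiable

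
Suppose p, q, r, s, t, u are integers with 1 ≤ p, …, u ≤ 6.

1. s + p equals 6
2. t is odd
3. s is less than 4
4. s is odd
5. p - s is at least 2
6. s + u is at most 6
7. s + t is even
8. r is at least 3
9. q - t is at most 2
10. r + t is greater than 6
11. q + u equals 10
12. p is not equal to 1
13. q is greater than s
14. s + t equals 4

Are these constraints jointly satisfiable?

Satisfiable

One satisfying assignment is p = 5, q = 5, r = 4, s = 1, t = 3, u = 5.
For the less obvious constraints — constraint 1: s + p = 6; constraint 5: p - s = 4; constraint 6: s + u = 6 — and the others hold by inspection.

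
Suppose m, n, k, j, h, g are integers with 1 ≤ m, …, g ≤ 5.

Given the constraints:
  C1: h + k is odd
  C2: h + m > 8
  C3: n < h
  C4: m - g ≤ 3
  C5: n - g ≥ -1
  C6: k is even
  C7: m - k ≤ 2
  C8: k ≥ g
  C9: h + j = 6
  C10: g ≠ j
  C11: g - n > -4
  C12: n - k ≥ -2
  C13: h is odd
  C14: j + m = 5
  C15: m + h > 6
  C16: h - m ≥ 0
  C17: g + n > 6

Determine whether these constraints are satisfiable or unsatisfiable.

Satisfiable

Try m = 4, n = 4, k = 4, j = 1, h = 5, g = 3.
Check constraint 2: h + m = 9; constraint 4: m - g = 1; constraint 5: n - g = 1. The remaining constraints are straightforward to verify.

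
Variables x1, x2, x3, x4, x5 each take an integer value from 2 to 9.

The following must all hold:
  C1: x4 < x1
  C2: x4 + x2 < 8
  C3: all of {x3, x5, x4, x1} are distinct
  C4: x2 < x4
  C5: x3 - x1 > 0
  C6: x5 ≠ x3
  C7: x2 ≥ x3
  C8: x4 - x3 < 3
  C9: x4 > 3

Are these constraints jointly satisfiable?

Unsatisfiable

Constraints 1, 4, 5, and 7 give x2 < x4, x4 < x1, x1 < x3, x3 ≤ x2. Chaining: x2 < x4 < x1 < x3 ≤ x2, which forces x2 < x2 — impossible.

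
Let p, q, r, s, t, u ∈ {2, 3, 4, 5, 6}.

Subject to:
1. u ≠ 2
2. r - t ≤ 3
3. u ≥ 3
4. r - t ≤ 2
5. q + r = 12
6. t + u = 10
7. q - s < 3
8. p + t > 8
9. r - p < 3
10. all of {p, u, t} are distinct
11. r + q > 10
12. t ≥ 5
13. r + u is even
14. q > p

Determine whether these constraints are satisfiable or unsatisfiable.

The assignment p = 5, q = 6, r = 6, s = 5, t = 6, u = 4 works:
  constraint 2 holds since r - t = 0.
  constraint 4 holds since r - t = 0.
The rest check out directly.

Satisfiable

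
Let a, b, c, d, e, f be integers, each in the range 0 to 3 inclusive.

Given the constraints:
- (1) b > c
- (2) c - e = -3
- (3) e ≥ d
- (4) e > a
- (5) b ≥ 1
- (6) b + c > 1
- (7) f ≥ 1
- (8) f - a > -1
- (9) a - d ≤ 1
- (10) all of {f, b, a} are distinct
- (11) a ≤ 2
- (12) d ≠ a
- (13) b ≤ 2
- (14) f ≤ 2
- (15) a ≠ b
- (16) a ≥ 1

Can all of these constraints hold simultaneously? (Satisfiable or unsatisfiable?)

Unsatisfiable

Constraints 5, 7, 11, 13, 14, and 16 confine each of f, b, a to the 2 values {1, 2}.
Constraint 10 requires all 3 of them to be distinct, but only 2 values are available — impossible by the pigeonhole principle.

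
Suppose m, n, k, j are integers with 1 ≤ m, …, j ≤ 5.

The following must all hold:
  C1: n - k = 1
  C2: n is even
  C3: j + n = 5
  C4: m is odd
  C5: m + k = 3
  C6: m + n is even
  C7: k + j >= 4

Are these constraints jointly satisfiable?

Unsatisfiable

Constraint 4 makes m odd and constraint 2 makes n even, so m + n must be odd. Constraint 6 says m + n is even — contradiction.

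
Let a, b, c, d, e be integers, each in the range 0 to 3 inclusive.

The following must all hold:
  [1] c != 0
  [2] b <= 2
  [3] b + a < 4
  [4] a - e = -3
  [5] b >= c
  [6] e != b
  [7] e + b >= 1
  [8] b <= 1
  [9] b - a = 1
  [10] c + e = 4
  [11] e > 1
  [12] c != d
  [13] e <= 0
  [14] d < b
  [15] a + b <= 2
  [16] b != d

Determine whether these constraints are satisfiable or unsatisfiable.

Unsatisfiable

From constraints 2 and 5: c ≤ b ≤ 2. From constraint 13: e ≤ 0. Hence c + e ≤ 2. But constraint 10 requires c + e = 4, and 4 > 2. Contradiction.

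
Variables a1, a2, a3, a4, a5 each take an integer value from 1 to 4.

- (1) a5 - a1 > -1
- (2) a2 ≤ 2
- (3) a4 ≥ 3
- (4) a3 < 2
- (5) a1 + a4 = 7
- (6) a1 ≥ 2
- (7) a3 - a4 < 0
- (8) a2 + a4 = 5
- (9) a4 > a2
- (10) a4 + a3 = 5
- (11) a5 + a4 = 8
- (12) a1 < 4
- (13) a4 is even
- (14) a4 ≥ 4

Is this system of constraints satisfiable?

Setting (a1, a2, a3, a4, a5) = (3, 1, 1, 4, 4) satisfies everything: constraint 1: a5 - a1 = 1; constraint 5: a1 + a4 = 7; constraint 7: a3 - a4 = -3, and the others follow.

Satisfiable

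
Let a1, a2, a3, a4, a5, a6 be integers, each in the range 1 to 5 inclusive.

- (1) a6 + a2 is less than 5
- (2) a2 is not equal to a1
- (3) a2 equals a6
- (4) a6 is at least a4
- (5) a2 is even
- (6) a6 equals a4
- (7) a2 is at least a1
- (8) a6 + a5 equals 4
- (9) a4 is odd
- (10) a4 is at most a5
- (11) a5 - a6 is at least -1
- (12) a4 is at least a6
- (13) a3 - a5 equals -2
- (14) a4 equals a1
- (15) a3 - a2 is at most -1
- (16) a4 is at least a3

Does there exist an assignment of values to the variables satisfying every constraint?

Unsatisfiable

From constraints 3, 6, and 14, a2 = a6 = a4 = a1, so a2 = a1. But constraint 2 says a2 ≠ a1. Contradiction.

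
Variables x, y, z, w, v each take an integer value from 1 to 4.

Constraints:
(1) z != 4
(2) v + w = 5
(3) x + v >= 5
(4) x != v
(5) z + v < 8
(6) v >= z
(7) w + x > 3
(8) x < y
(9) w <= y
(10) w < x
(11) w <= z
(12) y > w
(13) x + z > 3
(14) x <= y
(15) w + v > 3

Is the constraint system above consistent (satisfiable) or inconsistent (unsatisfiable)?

Take x = 3, y = 4, z = 2, w = 1, v = 4. Then constraint 2: v + w = 5; constraint 3: x + v = 7, and every other listed constraint is also met.

Satisfiable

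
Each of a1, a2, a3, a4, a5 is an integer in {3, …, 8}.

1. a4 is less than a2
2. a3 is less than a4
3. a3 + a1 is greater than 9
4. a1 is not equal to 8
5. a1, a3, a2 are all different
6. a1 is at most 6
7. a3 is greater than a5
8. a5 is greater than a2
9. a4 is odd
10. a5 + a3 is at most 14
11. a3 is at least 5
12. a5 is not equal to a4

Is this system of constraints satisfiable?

Constraints 1, 2, 7, and 8 give a3 < a4, a4 < a2, a2 < a5, a5 < a3. Chaining: a3 < a4 < a2 < a5 < a3, which forces a3 < a3 — impossible.

Unsatisfiable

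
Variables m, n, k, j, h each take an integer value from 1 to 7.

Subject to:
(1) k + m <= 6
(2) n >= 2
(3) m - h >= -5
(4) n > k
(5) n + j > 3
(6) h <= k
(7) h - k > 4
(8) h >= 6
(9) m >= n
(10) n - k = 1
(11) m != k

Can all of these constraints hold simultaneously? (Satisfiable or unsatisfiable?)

From constraints 6 and 8: k ≥ h ≥ 6. From constraints 2 and 9: m ≥ n ≥ 2. Hence k + m ≥ 8. But constraint 1 requires k + m ≤ 6, and 6 < 8. Contradiction.

Unsatisfiable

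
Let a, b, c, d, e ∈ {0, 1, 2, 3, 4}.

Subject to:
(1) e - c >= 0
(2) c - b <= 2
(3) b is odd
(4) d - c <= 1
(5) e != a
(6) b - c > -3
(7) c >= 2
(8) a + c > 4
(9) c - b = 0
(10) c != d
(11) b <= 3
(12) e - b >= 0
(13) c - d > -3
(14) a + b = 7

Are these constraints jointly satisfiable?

The assignment a = 4, b = 3, c = 3, d = 4, e = 3 works:
  constraint 1 holds since e - c = 0.
  constraint 2 holds since c - b = 0.
The rest check out directly.

Satisfiable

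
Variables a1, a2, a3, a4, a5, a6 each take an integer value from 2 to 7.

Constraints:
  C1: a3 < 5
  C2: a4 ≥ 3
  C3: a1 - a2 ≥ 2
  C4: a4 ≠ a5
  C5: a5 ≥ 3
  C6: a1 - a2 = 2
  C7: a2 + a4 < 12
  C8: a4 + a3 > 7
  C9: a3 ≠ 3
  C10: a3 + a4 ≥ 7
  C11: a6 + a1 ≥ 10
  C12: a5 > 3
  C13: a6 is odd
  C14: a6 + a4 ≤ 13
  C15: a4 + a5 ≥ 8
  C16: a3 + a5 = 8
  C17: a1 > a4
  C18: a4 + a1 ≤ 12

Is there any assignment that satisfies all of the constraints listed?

Take a1 = 6, a2 = 4, a3 = 4, a4 = 5, a5 = 4, a6 = 5. Then constraint 3: a1 - a2 = 2; constraint 6: a1 - a2 = 2; constraint 7: a2 + a4 = 9, and every other listed constraint is also met.

Satisfiable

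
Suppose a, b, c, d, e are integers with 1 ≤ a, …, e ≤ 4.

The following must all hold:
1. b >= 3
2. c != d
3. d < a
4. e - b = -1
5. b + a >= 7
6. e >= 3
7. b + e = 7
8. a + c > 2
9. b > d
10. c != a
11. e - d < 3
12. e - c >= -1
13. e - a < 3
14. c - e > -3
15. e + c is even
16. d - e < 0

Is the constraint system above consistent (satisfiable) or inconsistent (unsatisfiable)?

Setting (a, b, c, d, e) = (3, 4, 1, 2, 3) satisfies everything: constraint 4: e - b = -1; constraint 5: b + a = 7; constraint 7: b + e = 7, and the others follow.

Satisfiable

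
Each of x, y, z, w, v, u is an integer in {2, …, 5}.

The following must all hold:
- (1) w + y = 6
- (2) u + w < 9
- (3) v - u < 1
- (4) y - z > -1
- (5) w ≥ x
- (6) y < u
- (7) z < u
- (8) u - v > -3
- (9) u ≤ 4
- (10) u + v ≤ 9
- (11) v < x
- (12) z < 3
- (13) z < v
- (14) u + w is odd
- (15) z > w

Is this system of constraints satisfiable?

Constraints 5, 11, 13, and 15 give x ≤ w, w < z, z < v, v < x. Chaining: x ≤ w < z < v < x, which forces x < x — impossible.

Unsatisfiable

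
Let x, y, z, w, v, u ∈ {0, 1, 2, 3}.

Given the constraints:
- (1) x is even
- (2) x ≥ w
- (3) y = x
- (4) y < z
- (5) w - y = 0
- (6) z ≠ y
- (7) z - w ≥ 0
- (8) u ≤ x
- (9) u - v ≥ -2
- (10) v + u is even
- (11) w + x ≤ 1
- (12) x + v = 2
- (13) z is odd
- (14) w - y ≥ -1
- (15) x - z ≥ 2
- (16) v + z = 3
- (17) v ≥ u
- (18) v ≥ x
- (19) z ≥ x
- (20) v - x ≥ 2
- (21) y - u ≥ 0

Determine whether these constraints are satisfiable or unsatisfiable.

Unsatisfiable

Constraints 7, 9, 14, 15, 20, and 21 give z − w ≥ 0, w − y ≥ -1, y − u ≥ 0, u − v ≥ -2, v − x ≥ 2, x − z ≥ 2.
Adding all 6 inequalities: the left sides telescope to 0, and the right sides sum to 0 + (-1) + 0 + (-2) + 2 + 2 = 1. So 0 ≥ 1, which is false.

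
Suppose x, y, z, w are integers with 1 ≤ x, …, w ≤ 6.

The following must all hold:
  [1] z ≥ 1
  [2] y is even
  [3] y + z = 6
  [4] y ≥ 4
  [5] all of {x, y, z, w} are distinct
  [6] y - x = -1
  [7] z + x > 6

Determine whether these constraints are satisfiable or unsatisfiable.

Setting (x, y, z, w) = (5, 4, 2, 6) satisfies everything: constraint 3: y + z = 6; constraint 6: y - x = -1; constraint 7: z + x = 7, and the others follow.

Satisfiable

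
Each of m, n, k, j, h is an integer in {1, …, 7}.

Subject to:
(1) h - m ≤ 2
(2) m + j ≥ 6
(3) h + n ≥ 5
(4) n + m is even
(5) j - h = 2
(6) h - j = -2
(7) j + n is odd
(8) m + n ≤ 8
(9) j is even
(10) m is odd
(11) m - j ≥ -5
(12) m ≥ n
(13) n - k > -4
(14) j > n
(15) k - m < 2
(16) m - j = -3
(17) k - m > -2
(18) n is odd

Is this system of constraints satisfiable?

Satisfiable

Try m = 3, n = 3, k = 4, j = 6, h = 4.
Check constraint 1: h - m = 1; constraint 2: m + j = 9; constraint 3: h + n = 7. The remaining constraints are straightforward to verify.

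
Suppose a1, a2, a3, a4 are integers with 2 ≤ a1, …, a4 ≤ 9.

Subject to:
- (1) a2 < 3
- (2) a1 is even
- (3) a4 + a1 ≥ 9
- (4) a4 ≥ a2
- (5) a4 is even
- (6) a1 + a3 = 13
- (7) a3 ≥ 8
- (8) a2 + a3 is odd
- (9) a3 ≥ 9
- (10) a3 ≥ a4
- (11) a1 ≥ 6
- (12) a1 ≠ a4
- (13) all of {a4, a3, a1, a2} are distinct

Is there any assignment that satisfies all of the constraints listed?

Unsatisfiable

From constraint 11: a1 ≥ 6. From constraint 9: a3 ≥ 9. Hence a1 + a3 ≥ 15. But constraint 6 requires a1 + a3 = 13, and 13 < 15. Contradiction.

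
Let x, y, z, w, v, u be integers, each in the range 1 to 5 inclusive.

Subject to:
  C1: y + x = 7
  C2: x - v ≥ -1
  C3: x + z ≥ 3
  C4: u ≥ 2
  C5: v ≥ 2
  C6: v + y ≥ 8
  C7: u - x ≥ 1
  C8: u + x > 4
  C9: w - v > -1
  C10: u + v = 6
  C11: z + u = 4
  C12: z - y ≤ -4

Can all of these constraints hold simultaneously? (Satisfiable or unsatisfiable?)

Setting (x, y, z, w, v, u) = (2, 5, 1, 3, 3, 3) satisfies everything: constraint 1: y + x = 7; constraint 2: x - v = -1, and the others follow.

Satisfiable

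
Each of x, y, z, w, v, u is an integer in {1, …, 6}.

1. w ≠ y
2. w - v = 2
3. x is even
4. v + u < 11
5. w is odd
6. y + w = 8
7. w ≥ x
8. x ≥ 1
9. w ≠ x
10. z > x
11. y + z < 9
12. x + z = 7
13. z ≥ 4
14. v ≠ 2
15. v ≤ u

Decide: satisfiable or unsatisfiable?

The assignment x = 2, y = 3, z = 5, w = 5, v = 3, u = 6 works:
  constraint 2 holds since w - v = 2.
  constraint 4 holds since v + u = 9.
The rest check out directly.

Satisfiable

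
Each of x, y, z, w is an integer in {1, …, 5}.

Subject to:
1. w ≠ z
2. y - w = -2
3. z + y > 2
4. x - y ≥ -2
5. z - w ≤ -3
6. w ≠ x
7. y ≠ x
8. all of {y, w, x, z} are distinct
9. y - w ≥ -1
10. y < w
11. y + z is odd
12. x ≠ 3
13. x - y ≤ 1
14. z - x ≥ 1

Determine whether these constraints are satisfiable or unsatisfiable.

Unsatisfiable

Constraints 4, 5, 9, and 14 give y − w ≥ -1, w − z ≥ 3, z − x ≥ 1, x − y ≥ -2.
Adding all 4 inequalities: the left sides telescope to 0, and the right sides sum to (-1) + 3 + 1 + (-2) = 1. So 0 ≥ 1, which is false.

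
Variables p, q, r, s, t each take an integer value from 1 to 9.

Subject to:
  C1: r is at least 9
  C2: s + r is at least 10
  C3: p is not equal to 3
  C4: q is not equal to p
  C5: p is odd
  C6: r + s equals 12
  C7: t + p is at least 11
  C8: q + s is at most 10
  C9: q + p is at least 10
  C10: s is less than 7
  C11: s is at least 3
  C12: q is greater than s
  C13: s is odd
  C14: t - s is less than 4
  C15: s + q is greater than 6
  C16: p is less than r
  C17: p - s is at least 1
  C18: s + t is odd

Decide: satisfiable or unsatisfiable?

Satisfiable

The assignment p = 7, q = 5, r = 9, s = 3, t = 4 works:
  constraint 2 holds since s + r = 12.
  constraint 6 holds since r + s = 12.
  constraint 7 holds since t + p = 11.
The rest check out directly.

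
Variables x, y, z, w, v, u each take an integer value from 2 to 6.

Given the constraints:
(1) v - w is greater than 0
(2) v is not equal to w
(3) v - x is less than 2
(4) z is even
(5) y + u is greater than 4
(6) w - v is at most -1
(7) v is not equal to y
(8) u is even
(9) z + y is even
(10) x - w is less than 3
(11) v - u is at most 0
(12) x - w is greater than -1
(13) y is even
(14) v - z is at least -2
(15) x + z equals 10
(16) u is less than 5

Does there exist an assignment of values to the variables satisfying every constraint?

Satisfiable

Setting (x, y, z, w, v, u) = (4, 2, 6, 2, 4, 4) satisfies everything: constraint 1: v - w = 2; constraint 3: v - x = 0; constraint 5: y + u = 6, and the others follow.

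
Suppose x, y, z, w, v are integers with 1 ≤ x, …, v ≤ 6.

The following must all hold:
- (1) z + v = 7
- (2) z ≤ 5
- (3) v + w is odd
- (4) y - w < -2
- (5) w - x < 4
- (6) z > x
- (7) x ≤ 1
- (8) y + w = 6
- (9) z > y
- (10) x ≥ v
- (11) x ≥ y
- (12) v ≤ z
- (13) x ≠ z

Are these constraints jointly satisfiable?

Unsatisfiable

From constraint 2: z ≤ 5. From constraints 7 and 10: v ≤ x ≤ 1. Hence z + v ≤ 6. But constraint 1 requires z + v = 7, and 7 > 6. Contradiction.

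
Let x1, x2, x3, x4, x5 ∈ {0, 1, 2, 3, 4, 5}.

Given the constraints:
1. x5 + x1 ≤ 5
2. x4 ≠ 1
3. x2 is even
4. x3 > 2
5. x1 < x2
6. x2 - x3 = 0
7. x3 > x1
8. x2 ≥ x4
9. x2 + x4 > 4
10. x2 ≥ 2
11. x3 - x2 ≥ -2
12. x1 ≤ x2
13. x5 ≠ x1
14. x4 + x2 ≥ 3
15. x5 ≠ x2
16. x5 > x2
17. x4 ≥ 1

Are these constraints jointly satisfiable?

Take x1 = 0, x2 = 4, x3 = 4, x4 = 2, x5 = 5. Then constraint 1: x5 + x1 = 5; constraint 6: x2 - x3 = 0; constraint 9: x2 + x4 = 6, and every other listed constraint is also met.

Satisfiable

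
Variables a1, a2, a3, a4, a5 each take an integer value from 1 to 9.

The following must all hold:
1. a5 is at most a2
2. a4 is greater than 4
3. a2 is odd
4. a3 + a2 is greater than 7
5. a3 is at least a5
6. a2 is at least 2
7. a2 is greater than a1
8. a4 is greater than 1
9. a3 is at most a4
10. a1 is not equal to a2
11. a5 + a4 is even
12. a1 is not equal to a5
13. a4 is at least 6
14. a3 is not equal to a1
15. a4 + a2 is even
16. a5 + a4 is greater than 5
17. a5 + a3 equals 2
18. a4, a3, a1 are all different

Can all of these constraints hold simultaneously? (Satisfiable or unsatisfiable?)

Satisfiable

One satisfying assignment is a1 = 5, a2 = 9, a3 = 1, a4 = 7, a5 = 1.
For the less obvious constraints — constraint 4: a3 + a2 = 10; constraint 16: a5 + a4 = 8; constraint 17: a5 + a3 = 2 — and the others hold by inspection.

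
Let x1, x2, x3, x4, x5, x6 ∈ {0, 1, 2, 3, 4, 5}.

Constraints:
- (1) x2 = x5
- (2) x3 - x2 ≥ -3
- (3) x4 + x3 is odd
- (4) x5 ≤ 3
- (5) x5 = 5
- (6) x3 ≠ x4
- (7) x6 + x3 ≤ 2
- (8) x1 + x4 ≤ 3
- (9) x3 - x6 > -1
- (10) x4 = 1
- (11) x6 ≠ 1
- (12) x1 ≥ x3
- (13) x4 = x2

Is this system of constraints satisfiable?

Constraint 10 fixes x4 = 1 and constraint 5 fixes x5 = 5. Constraints 1 and 13 give x4 = x2 = x5, so x4 = x5. But 1 ≠ 5 — contradiction.

Unsatisfiable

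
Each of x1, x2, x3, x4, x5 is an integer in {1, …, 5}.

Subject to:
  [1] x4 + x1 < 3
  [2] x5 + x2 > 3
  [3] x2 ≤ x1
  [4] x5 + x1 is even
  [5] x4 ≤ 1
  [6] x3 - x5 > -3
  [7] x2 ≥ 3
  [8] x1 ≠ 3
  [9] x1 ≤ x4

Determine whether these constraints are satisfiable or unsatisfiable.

Unsatisfiable

From constraints 3 and 7: x1 ≥ x2 and x2 ≥ 3, so x1 ≥ 3. From constraints 5 and 9: x1 ≤ x4 and x4 ≤ 1, so x1 ≤ 1. But 1 < 3, so no value of x1 works.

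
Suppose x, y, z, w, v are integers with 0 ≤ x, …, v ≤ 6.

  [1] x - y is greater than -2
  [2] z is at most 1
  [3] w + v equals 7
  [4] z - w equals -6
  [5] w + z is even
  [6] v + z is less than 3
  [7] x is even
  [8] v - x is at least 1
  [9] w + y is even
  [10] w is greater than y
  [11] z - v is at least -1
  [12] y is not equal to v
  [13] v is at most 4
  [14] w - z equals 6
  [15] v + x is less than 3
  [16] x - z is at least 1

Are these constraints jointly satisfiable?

Unsatisfiable

Constraints 8, 11, and 16 give v − x ≥ 1, x − z ≥ 1, z − v ≥ -1.
Adding all 3 inequalities: the left sides telescope to 0, and the right sides sum to 1 + 1 + (-1) = 1. So 0 ≥ 1, which is false.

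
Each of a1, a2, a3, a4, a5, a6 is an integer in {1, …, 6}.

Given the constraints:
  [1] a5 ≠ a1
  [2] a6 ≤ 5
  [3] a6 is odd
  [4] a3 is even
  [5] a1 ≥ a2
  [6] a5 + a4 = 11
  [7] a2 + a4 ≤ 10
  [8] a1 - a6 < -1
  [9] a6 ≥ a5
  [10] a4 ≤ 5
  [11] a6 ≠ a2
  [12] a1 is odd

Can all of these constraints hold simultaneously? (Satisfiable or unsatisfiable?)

Unsatisfiable

From constraints 2 and 9: a5 ≤ a6 ≤ 5. From constraint 10: a4 ≤ 5. Hence a5 + a4 ≤ 10. But constraint 6 requires a5 + a4 = 11, and 11 > 10. Contradiction.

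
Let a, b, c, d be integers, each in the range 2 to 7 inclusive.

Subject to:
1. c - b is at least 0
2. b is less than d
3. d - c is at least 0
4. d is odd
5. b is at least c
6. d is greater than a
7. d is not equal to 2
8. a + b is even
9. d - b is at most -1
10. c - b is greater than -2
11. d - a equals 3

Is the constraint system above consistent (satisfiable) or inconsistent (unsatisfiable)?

Unsatisfiable

Constraints 1, 3, and 9 give c − b ≥ 0, b − d ≥ 1, d − c ≥ 0.
Adding all 3 inequalities: the left sides telescope to 0, and the right sides sum to 0 + 1 + 0 = 1. So 0 ≥ 1, which is false.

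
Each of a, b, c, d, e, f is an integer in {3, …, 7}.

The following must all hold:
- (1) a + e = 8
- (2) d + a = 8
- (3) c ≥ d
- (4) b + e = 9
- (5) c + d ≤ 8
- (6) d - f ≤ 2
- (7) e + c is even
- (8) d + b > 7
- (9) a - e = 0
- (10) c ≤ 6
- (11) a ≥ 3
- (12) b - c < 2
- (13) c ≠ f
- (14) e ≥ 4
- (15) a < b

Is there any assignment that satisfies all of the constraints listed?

Try a = 4, b = 5, c = 4, d = 4, e = 4, f = 3.
Check constraint 1: a + e = 8; constraint 2: d + a = 8; constraint 4: b + e = 9. The remaining constraints are straightforward to verify.

Satisfiable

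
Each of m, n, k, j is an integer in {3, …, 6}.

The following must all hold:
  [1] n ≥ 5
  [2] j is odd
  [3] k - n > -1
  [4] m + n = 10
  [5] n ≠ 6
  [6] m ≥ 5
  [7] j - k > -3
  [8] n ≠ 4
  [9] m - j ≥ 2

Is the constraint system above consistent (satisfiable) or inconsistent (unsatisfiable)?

Satisfiable

The assignment m = 5, n = 5, k = 5, j = 3 works:
  constraint 3 holds since k - n = 0.
  constraint 4 holds since m + n = 10.
  constraint 7 holds since j - k = -2.
The rest check out directly.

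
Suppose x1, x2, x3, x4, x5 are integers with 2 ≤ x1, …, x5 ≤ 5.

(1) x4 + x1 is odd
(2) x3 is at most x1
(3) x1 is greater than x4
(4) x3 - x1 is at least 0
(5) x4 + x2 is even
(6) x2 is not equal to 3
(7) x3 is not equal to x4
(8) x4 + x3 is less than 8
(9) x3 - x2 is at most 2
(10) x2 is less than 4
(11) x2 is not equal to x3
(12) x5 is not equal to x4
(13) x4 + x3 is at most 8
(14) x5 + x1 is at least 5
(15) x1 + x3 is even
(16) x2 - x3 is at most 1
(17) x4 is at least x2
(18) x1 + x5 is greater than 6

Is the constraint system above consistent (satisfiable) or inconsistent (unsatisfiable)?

Setting (x1, x2, x3, x4, x5) = (3, 2, 3, 2, 4) satisfies everything: constraint 4: x3 - x1 = 0; constraint 8: x4 + x3 = 5; constraint 9: x3 - x2 = 1, and the others follow.

Satisfiable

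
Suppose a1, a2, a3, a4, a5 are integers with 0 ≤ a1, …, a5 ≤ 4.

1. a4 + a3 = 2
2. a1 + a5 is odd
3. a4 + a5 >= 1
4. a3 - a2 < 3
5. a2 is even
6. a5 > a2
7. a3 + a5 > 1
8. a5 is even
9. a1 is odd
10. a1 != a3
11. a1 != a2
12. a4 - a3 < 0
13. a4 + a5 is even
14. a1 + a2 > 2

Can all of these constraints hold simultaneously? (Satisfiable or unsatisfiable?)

Try a1 = 3, a2 = 0, a3 = 2, a4 = 0, a5 = 2.
Check constraint 1: a4 + a3 = 2; constraint 3: a4 + a5 = 2; constraint 4: a3 - a2 = 2. The remaining constraints are straightforward to verify.

Satisfiable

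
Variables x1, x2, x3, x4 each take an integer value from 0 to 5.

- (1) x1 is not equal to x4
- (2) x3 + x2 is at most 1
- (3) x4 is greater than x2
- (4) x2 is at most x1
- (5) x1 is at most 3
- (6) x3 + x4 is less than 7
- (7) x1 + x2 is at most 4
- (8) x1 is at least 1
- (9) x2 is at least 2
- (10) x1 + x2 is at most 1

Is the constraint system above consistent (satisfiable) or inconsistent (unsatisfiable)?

Unsatisfiable

From constraint 8: x1 ≥ 1. From constraint 9: x2 ≥ 2. Hence x1 + x2 ≥ 3. But constraint 10 requires x1 + x2 ≤ 1, and 1 < 3. Contradiction.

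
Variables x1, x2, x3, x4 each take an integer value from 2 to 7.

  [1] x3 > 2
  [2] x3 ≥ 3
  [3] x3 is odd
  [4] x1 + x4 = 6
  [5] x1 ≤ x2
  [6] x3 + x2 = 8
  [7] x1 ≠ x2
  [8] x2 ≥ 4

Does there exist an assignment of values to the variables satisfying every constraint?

Satisfiable

Take x1 = 3, x2 = 5, x3 = 3, x4 = 3. Then constraint 4: x1 + x4 = 6; constraint 6: x3 + x2 = 8, and every other listed constraint is also met.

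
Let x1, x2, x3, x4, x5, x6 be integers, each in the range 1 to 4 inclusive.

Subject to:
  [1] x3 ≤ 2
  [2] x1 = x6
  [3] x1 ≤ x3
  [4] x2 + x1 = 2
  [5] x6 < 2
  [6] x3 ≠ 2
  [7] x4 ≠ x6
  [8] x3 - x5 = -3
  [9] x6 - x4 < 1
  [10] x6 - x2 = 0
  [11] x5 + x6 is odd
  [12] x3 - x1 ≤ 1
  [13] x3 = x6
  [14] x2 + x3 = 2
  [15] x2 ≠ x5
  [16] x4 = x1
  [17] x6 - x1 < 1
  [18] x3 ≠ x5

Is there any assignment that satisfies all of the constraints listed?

From constraints 2 and 16, x4 = x1 = x6, so x4 = x6. But constraint 7 says x4 ≠ x6. Contradiction.

Unsatisfiable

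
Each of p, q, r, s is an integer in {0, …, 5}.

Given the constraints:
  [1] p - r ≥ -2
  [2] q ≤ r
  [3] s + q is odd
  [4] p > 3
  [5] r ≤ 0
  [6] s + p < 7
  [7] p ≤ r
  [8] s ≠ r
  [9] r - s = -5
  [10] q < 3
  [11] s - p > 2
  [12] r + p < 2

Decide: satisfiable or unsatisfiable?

Unsatisfiable

From constraint 4: p ≥ 4. From constraints 5 and 7: p ≤ r and r ≤ 0, so p ≤ 0. But 0 < 4, so no value of p works.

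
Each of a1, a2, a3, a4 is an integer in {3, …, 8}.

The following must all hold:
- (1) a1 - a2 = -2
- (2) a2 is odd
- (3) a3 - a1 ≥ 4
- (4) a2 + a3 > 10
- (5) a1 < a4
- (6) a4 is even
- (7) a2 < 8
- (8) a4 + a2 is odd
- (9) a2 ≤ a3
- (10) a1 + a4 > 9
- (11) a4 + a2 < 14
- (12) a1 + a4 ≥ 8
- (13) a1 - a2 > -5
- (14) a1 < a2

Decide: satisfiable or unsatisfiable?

Satisfiable

One satisfying assignment is a1 = 3, a2 = 5, a3 = 8, a4 = 8.
For the less obvious constraints — constraint 1: a1 - a2 = -2; constraint 3: a3 - a1 = 5; constraint 4: a2 + a3 = 13 — and the others hold by inspection.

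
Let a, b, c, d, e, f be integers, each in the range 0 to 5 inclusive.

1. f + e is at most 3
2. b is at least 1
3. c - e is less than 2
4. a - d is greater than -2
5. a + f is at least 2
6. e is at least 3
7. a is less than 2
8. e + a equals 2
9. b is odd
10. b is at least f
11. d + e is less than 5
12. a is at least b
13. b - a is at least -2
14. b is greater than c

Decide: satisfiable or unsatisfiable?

From constraint 6: e ≥ 3. From constraints 2 and 12: a ≥ b ≥ 1. Hence e + a ≥ 4. But constraint 8 requires e + a = 2, and 2 < 4. Contradiction.

Unsatisfiable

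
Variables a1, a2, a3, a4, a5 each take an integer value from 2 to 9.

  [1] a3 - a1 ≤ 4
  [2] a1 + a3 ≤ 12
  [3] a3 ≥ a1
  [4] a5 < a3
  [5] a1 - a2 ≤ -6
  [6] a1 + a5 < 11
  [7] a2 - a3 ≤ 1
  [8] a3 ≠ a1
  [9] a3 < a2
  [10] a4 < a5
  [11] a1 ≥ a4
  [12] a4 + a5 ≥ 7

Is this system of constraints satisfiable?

Constraints 1, 5, and 7 give a1 − a3 ≥ -4, a3 − a2 ≥ -1, a2 − a1 ≥ 6.
Adding all 3 inequalities: the left sides telescope to 0, and the right sides sum to (-4) + (-1) + 6 = 1. So 0 ≥ 1, which is false.

Unsatisfiable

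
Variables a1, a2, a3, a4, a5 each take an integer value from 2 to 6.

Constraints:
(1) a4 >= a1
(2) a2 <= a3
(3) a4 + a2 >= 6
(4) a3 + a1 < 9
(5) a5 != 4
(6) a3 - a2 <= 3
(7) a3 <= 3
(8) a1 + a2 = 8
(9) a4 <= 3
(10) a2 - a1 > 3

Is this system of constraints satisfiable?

Unsatisfiable

From constraints 1 and 9: a1 ≤ a4 ≤ 3. From constraints 2 and 7: a2 ≤ a3 ≤ 3. Hence a1 + a2 ≤ 6. But constraint 8 requires a1 + a2 = 8, and 8 > 6. Contradiction.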